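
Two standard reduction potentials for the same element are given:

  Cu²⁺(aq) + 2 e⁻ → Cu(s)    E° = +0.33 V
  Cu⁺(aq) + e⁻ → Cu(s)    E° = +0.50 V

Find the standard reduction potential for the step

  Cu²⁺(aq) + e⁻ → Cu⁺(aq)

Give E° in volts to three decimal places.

Sequential free energies add, so n₃E°₃ = n₁E°₁ + n₂E°₂.
With n₃ = 2, and the known step contributing 1×(+0.50) V, the unknown satisfies 1·E° = 2×(+0.33) − 1×(+0.50) = +0.160.
E° = +0.160 / 1 = +0.160 V.

+0.160 V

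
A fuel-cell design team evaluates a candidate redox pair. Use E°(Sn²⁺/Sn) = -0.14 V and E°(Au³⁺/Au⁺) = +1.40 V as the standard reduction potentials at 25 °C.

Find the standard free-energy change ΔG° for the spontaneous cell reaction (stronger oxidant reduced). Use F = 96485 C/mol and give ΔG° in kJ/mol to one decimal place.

Au³⁺/Au⁺ (E° = +1.40 V) is the cathode; Sn²⁺/Sn (E° = -0.14 V) is the anode, so E°cell = +1.54 V.
Balancing electrons gives n = 2 (lcm of 2 and 2).
ΔG° = −nFE° = −(2)(96485)(+1.54) = -297,174 J = -297.2 kJ/mol.

-297.2 kJ/mol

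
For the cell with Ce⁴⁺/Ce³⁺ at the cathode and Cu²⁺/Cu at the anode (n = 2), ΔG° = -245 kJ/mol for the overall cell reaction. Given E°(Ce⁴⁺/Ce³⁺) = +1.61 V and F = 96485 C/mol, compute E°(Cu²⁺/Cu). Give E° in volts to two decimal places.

E°cell = −ΔG°/(nF) = −(-245×10³)/((2)(96485)) = +1.270 V.
Since Ce⁴⁺/Ce³⁺ is the cathode and Cu²⁺/Cu the anode, E°cell = E°(Ce⁴⁺/Ce³⁺) − E°(Cu²⁺/Cu).
So E°(Cu²⁺/Cu) = E°(Ce⁴⁺/Ce³⁺) − E°cell = (+1.61) − (+1.270) = +0.34 V.

+0.34 V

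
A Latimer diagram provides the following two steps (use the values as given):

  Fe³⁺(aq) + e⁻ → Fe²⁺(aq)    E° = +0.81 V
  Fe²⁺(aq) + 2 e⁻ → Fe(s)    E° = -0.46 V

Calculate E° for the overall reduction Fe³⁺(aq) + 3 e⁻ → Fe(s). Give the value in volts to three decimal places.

-0.037 V

Adding the free-energy changes (−nFE°) of the two steps gives −n₃FE°₃ = −n₁FE°₁ − n₂FE°₂.
E°₃ = (1×+0.81 + 2×-0.46) / 3 = (-0.110) / 3 = -0.037 V.
E° values themselves are not directly additive — weighting by electron count is essential.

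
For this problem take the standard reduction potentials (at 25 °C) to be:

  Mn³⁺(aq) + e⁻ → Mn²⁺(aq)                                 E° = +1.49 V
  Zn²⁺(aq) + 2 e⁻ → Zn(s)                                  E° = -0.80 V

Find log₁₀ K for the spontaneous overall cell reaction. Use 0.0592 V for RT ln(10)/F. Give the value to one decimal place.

77.4

Cathode: Mn³⁺/Mn²⁺; anode: Zn²⁺/Zn. E°cell = +2.29 V, n = 2.
log K = nE°cell / 0.0592 = (2)(+2.29) / 0.0592 = 77.4.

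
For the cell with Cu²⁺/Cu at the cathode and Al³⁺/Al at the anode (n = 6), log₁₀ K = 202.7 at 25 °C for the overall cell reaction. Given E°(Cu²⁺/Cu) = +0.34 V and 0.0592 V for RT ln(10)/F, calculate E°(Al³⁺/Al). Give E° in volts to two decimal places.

-1.66 V

E°cell = (0.0592/n)·log K = (0.0592/6)(202.7) = +2.000 V.
Since Cu²⁺/Cu is the cathode and Al³⁺/Al the anode, E°cell = E°(Cu²⁺/Cu) − E°(Al³⁺/Al).
So E°(Al³⁺/Al) = E°(Cu²⁺/Cu) − E°cell = (+0.34) − (+2.000) = -1.66 V.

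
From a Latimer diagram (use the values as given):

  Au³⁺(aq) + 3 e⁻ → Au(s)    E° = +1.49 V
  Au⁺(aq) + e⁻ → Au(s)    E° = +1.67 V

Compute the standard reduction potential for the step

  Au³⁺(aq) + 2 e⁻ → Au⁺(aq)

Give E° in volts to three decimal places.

Sequential free energies add, so n₃E°₃ = n₁E°₁ + n₂E°₂.
With n₃ = 3, and the known step contributing 1×(+1.67) V, the unknown satisfies 2·E° = 3×(+1.49) − 1×(+1.67) = +2.800.
E° = +2.800 / 2 = +1.400 V.

+1.400 V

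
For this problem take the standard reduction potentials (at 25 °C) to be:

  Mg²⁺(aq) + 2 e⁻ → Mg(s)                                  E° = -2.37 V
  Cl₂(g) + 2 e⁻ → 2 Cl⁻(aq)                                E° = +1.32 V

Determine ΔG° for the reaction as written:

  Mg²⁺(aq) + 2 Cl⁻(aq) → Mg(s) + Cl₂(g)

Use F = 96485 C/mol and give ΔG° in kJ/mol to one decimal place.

As written, Mg²⁺/Mg is reduced (cathode) and Cl₂/Cl⁻ is oxidised (anode), so E°cell = (-2.37) − (+1.32) = -3.69 V.
Balancing electrons gives n = 2.
ΔG° = −nFE° = −(2)(96485)(-3.69) = 712,059 J = +712.1 kJ/mol.

+712.1 kJ/mol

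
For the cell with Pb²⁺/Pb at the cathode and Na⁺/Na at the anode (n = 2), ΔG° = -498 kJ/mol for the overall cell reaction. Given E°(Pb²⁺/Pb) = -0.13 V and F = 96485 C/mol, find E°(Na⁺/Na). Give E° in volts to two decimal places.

E°cell = −ΔG°/(nF) = −(-498×10³)/((2)(96485)) = +2.581 V.
Since Pb²⁺/Pb is the cathode and Na⁺/Na the anode, E°cell = E°(Pb²⁺/Pb) − E°(Na⁺/Na).
So E°(Na⁺/Na) = E°(Pb²⁺/Pb) − E°cell = (-0.13) − (+2.581) = -2.71 V.

-2.71 V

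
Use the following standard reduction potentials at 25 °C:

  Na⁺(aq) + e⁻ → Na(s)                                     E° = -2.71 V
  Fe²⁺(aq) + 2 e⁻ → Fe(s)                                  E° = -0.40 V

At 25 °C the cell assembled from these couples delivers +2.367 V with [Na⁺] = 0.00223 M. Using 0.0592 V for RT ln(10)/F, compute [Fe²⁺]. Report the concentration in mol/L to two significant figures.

0.00042 M

Fe²⁺/Fe is the cathode, Na⁺/Na the anode: E°cell = +2.31 V, n = 2.
Overall reaction: Fe²⁺(aq) + 2 Na(s) → Fe(s) + 2 Na⁺(aq); Q = [Na⁺]^2/[Fe²⁺]^1.
From E = E° − (0.0592/n) log Q: log Q = (E° − E)·n/0.0592 = (+2.31 − (+2.367))·2/0.0592 = -1.9257.
So 1·log[Fe²⁺] = 2·log(0.00223) − log Q = -5.3034 − (-1.9257) = -3.3777; [Fe²⁺] = 10^(-3.3777) ≈ 0.00042 M.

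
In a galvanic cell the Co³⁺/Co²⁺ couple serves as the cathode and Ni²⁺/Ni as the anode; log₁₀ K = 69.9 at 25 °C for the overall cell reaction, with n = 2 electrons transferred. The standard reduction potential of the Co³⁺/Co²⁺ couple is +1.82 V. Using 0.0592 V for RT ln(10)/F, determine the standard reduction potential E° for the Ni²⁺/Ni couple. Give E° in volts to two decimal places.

E°cell = (0.0592/n)·log K = (0.0592/2)(69.9) = +2.069 V.
Since Co³⁺/Co²⁺ is the cathode and Ni²⁺/Ni the anode, E°cell = E°(Co³⁺/Co²⁺) − E°(Ni²⁺/Ni).
So E°(Ni²⁺/Ni) = E°(Co³⁺/Co²⁺) − E°cell = (+1.82) − (+2.069) = -0.25 V.

-0.25 V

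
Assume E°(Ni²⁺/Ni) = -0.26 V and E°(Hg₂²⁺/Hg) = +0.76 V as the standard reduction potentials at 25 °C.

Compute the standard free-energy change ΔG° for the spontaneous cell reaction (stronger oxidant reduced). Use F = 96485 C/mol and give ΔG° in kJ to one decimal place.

Hg₂²⁺/Hg (E° = +0.76 V) is the cathode; Ni²⁺/Ni (E° = -0.26 V) is the anode, so E°cell = +1.02 V.
Balancing electrons gives n = 2 (lcm of 2 and 2).
ΔG° = −nFE° = −(2)(96485)(+1.02) = -196,829 J = -196.8 kJ.

-196.8 kJ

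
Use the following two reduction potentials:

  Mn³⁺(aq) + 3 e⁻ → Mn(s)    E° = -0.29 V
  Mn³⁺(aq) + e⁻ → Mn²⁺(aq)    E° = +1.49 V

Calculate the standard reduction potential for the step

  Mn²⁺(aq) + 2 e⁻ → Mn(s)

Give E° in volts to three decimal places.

Sequential free energies add, so n₃E°₃ = n₁E°₁ + n₂E°₂.
With n₃ = 3, and the known step contributing 1×(+1.49) V, the unknown satisfies 2·E° = 3×(-0.29) − 1×(+1.49) = -2.360.
E° = -2.360 / 2 = -1.180 V.

-1.180 V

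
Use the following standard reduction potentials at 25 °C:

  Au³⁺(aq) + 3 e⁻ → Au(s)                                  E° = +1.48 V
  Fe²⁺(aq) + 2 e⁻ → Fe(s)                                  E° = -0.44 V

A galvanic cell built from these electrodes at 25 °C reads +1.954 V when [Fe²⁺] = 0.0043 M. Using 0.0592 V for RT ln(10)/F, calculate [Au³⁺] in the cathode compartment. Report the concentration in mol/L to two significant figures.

Au³⁺/Au is the cathode, Fe²⁺/Fe the anode: E°cell = +1.92 V, n = 6.
Overall reaction: 2 Au³⁺(aq) + 3 Fe(s) → 2 Au(s) + 3 Fe²⁺(aq); Q = [Fe²⁺]^3/[Au³⁺]^2.
From E = E° − (0.0592/n) log Q: log Q = (E° − E)·n/0.0592 = (+1.92 − (+1.954))·6/0.0592 = -3.4459.
So 2·log[Au³⁺] = 3·log(0.0043) − log Q = -7.0996 − (-3.4459) = -3.6537; log[Au³⁺] = -3.6537 / 2 = -1.8269; [Au³⁺] = 10^(-1.8269) ≈ 0.015 M.

0.015 M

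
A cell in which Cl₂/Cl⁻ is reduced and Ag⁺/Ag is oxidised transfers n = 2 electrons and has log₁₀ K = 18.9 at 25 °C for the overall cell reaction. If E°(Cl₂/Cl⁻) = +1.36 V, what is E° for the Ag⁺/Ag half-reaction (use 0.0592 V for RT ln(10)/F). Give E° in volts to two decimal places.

+0.80 V

E°cell = (0.0592/n)·log K = (0.0592/2)(18.9) = +0.559 V.
Since Cl₂/Cl⁻ is the cathode and Ag⁺/Ag the anode, E°cell = E°(Cl₂/Cl⁻) − E°(Ag⁺/Ag).
So E°(Ag⁺/Ag) = E°(Cl₂/Cl⁻) − E°cell = (+1.36) − (+0.559) = +0.80 V.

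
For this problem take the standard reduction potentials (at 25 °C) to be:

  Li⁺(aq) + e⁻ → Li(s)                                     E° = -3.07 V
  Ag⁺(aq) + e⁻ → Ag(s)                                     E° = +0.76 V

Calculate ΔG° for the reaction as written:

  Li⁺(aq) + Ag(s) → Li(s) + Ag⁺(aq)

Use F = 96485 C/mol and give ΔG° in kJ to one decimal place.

As written, Li⁺/Li is reduced (cathode) and Ag⁺/Ag is oxidised (anode), so E°cell = (-3.07) − (+0.76) = -3.83 V.
Balancing electrons gives n = 1.
ΔG° = −nFE° = −(1)(96485)(-3.83) = 369,538 J = +369.5 kJ.

+369.5 kJ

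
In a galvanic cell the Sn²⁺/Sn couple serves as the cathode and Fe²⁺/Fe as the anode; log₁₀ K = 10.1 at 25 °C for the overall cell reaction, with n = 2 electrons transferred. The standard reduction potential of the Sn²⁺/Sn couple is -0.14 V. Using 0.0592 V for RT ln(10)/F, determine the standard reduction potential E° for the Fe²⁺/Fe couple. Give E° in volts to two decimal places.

E°cell = (0.0592/n)·log K = (0.0592/2)(10.1) = +0.299 V.
Since Sn²⁺/Sn is the cathode and Fe²⁺/Fe the anode, E°cell = E°(Sn²⁺/Sn) − E°(Fe²⁺/Fe).
So E°(Fe²⁺/Fe) = E°(Sn²⁺/Sn) − E°cell = (-0.14) − (+0.299) = -0.44 V.

-0.44 V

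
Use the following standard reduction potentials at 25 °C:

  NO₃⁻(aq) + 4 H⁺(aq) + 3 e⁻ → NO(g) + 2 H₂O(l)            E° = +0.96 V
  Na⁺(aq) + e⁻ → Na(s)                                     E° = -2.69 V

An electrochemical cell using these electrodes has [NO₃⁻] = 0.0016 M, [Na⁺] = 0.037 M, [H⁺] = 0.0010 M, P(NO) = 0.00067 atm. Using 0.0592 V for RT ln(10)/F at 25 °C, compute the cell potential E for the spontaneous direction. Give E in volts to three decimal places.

+3.505 V

NO₃⁻/NO is the cathode (higher E°), Na⁺/Na the anode: E°cell = +0.96 − (-2.69) = +3.65 V, n = 3.
Overall: NO₃⁻(aq) + 4 H⁺(aq) + 3 Na(s) → NO(g) + 2 H₂O(l) + 3 Na⁺(aq)
Q = P(NO)·[Na⁺]^3 / ([NO₃⁻]·[H⁺]^4); log Q = 7.327.
E = E° − (0.0592/n) log Q = +3.65 − (0.0592/3)(7.327) = +3.505 V.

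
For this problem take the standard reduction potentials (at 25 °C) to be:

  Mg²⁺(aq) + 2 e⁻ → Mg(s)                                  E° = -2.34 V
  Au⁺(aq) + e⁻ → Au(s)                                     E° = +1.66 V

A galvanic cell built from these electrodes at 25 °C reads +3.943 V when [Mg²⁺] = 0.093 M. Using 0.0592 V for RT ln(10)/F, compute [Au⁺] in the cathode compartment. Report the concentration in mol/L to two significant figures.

Au⁺/Au is the cathode, Mg²⁺/Mg the anode: E°cell = +4.00 V, n = 2.
Overall reaction: 2 Au⁺(aq) + Mg(s) → 2 Au(s) + Mg²⁺(aq); Q = [Mg²⁺]^1/[Au⁺]^2.
From E = E° − (0.0592/n) log Q: log Q = (E° − E)·n/0.0592 = (+4.00 − (+3.943))·2/0.0592 = 1.9257.
So 2·log[Au⁺] = 1·log(0.093) − log Q = -1.0315 − (1.9257) = -2.9572; log[Au⁺] = -2.9572 / 2 = -1.4786; [Au⁺] = 10^(-1.4786) ≈ 0.033 M.

0.033 M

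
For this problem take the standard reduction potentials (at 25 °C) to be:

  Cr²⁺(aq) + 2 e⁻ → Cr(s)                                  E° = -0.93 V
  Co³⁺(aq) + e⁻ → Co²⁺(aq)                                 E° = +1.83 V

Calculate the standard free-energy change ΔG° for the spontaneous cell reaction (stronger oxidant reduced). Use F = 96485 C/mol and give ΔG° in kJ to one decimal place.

Co³⁺/Co²⁺ (E° = +1.83 V) is the cathode; Cr²⁺/Cr (E° = -0.93 V) is the anode, so E°cell = +2.76 V.
Balancing electrons gives n = 2 (lcm of 1 and 2).
ΔG° = −nFE° = −(2)(96485)(+2.76) = -532,597 J = -532.6 kJ.

-532.6 kJ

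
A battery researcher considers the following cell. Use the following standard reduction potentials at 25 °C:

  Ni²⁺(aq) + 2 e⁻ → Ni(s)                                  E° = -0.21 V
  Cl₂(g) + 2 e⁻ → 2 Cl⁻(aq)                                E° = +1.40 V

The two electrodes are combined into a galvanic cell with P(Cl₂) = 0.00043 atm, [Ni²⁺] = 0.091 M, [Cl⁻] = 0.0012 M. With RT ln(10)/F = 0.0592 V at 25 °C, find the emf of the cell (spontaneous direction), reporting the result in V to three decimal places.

Cl₂/Cl⁻ is the cathode (higher E°), Ni²⁺/Ni the anode: E°cell = +1.40 − (-0.21) = +1.61 V, n = 2.
Overall: Cl₂(g) + Ni(s) → 2 Cl⁻(aq) + Ni²⁺(aq)
Q = [Cl⁻]^2·[Ni²⁺] / (P(Cl₂)); log Q = -3.516.
E = E° − (0.0592/n) log Q = +1.61 − (0.0592/2)(-3.516) = +1.714 V.

+1.714 V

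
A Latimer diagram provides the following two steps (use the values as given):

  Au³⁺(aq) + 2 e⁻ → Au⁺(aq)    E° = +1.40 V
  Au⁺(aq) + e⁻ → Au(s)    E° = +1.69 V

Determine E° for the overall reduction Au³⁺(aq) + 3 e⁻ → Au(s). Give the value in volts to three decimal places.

Adding the free-energy changes (−nFE°) of the two steps gives −n₃FE°₃ = −n₁FE°₁ − n₂FE°₂.
E°₃ = (2×+1.40 + 1×+1.69) / 3 = (+4.490) / 3 = +1.497 V.

+1.497 V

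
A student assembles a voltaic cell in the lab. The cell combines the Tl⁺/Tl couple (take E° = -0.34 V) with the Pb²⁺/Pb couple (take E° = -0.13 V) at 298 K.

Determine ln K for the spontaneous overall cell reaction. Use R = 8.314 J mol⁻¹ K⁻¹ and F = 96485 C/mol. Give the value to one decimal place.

16.4

Cathode: Pb²⁺/Pb; anode: Tl⁺/Tl. E°cell = (-0.13) − (-0.34) = +0.21 V, with n = 2.
ΔG° = −nFE° = −RT ln K, so ln K = nFE°/(RT) = (2)(96485)(+0.21) / ((8.314)(298)) = 16.356.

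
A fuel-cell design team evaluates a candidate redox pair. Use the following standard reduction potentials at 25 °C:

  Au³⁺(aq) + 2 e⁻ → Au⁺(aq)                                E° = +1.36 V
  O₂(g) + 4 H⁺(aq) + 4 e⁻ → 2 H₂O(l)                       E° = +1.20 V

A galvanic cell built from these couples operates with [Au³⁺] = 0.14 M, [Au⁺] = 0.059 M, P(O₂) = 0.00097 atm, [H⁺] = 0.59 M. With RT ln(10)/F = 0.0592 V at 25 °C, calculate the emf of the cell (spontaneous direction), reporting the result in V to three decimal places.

Au³⁺/Au⁺ is the cathode (higher E°), O₂/H₂O the anode: E°cell = +1.36 − (+1.20) = +0.16 V, n = 4.
Overall: 2 Au³⁺(aq) + 2 H₂O(l) → 2 Au⁺(aq) + O₂(g) + 4 H⁺(aq)
Q = [Au⁺]^2·P(O₂)·[H⁺]^4 / ([Au³⁺]^2); log Q = -4.680.
E = E° − (0.0592/n) log Q = +0.16 − (0.0592/4)(-4.680) = +0.229 V.

+0.229 V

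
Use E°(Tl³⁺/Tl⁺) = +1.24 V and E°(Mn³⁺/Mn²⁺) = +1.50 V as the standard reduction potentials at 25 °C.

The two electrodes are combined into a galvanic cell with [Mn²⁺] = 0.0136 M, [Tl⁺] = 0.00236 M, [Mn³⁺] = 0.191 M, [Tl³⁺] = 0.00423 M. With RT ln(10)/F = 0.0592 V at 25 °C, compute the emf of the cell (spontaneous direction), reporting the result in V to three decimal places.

Mn³⁺/Mn²⁺ is the cathode (higher E°), Tl³⁺/Tl⁺ the anode: E°cell = +1.50 − (+1.24) = +0.26 V, n = 2.
Overall: 2 Mn³⁺(aq) + Tl⁺(aq) → 2 Mn²⁺(aq) + Tl³⁺(aq)
Q = [Mn²⁺]^2·[Tl³⁺] / ([Mn³⁺]^2·[Tl⁺]); log Q = -2.042.
E = E° − (0.0592/n) log Q = +0.26 − (0.0592/2)(-2.042) = +0.320 V.

+0.320 V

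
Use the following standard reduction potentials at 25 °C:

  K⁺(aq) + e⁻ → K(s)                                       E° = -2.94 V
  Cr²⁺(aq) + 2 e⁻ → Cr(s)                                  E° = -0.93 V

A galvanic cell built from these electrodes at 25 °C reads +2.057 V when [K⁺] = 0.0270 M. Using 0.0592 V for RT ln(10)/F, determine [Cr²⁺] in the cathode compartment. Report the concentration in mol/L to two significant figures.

Cr²⁺/Cr is the cathode, K⁺/K the anode: E°cell = +2.01 V, n = 2.
Overall reaction: Cr²⁺(aq) + 2 K(s) → Cr(s) + 2 K⁺(aq); Q = [K⁺]^2/[Cr²⁺]^1.
From E = E° − (0.0592/n) log Q: log Q = (E° − E)·n/0.0592 = (+2.01 − (+2.057))·2/0.0592 = -1.5878.
So 1·log[Cr²⁺] = 2·log(0.027) − log Q = -3.1373 − (-1.5878) = -1.5495; [Cr²⁺] = 10^(-1.5495) ≈ 0.028 M.

0.028 M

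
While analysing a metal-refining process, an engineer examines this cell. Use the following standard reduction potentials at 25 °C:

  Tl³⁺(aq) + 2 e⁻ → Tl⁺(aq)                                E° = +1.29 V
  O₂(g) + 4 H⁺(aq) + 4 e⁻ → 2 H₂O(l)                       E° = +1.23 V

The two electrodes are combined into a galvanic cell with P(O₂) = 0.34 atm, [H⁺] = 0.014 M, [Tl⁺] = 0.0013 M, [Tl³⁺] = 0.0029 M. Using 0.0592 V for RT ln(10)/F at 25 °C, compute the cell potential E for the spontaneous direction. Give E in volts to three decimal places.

Tl³⁺/Tl⁺ is the cathode (higher E°), O₂/H₂O the anode: E°cell = +1.29 − (+1.23) = +0.06 V, n = 4.
Overall: 2 Tl³⁺(aq) + 2 H₂O(l) → 2 Tl⁺(aq) + O₂(g) + 4 H⁺(aq)
Q = [Tl⁺]^2·P(O₂)·[H⁺]^4 / ([Tl³⁺]^2); log Q = -8.581.
E = E° − (0.0592/n) log Q = +0.06 − (0.0592/4)(-8.581) = +0.187 V.

+0.187 V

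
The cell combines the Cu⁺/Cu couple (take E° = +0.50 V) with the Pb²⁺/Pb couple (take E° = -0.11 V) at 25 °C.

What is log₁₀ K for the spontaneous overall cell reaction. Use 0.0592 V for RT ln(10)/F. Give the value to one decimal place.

Cathode: Cu⁺/Cu; anode: Pb²⁺/Pb. E°cell = +0.61 V, n = 2.
log K = nE°cell / 0.0592 = (2)(+0.61) / 0.0592 = 20.6.

20.6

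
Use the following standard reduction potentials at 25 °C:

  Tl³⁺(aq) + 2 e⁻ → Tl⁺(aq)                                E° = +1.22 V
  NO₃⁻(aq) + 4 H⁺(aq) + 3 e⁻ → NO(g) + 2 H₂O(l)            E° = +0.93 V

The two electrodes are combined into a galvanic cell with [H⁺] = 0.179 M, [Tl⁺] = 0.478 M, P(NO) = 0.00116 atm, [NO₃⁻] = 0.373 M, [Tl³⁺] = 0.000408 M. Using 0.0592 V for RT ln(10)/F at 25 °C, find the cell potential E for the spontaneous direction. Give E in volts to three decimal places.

+0.209 V

Tl³⁺/Tl⁺ is the cathode (higher E°), NO₃⁻/NO the anode: E°cell = +1.22 − (+0.93) = +0.29 V, n = 6.
Overall: 3 Tl³⁺(aq) + 2 NO(g) + 4 H₂O(l) → 3 Tl⁺(aq) + 2 NO₃⁻(aq) + 8 H⁺(aq)
Q = [Tl⁺]^3·[NO₃⁻]^2·[H⁺]^8 / ([Tl³⁺]^3·P(NO)^2); log Q = 8.244.
E = E° − (0.0592/n) log Q = +0.29 − (0.0592/6)(8.244) = +0.209 V.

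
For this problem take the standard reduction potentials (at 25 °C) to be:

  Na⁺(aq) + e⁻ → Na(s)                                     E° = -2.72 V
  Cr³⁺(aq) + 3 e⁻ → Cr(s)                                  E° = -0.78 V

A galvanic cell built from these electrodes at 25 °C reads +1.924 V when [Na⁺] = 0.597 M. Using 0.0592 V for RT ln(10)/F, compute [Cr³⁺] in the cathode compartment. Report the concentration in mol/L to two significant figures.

0.033 M

Cr³⁺/Cr is the cathode, Na⁺/Na the anode: E°cell = +1.94 V, n = 3.
Overall reaction: Cr³⁺(aq) + 3 Na(s) → Cr(s) + 3 Na⁺(aq); Q = [Na⁺]^3/[Cr³⁺]^1.
From E = E° − (0.0592/n) log Q: log Q = (E° − E)·n/0.0592 = (+1.94 − (+1.924))·3/0.0592 = 0.8108.
So 1·log[Cr³⁺] = 3·log(0.597) − log Q = -0.6721 − (0.8108) = -1.4829; [Cr³⁺] = 10^(-1.4829) ≈ 0.033 M.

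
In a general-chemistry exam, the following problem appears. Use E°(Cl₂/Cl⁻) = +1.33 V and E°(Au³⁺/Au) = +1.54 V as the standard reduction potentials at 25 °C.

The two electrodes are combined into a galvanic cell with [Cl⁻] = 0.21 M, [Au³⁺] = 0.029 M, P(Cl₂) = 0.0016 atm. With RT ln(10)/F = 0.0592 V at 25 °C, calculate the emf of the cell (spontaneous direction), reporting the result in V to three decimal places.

+0.222 V

Au³⁺/Au is the cathode (higher E°), Cl₂/Cl⁻ the anode: E°cell = +1.54 − (+1.33) = +0.21 V, n = 6.
Overall: 2 Au³⁺(aq) + 6 Cl⁻(aq) → 2 Au(s) + 3 Cl₂(g)
Q = P(Cl₂)^3 / ([Au³⁺]^2·[Cl⁻]^6); log Q = -1.246.
E = E° − (0.0592/n) log Q = +0.21 − (0.0592/6)(-1.246) = +0.222 V.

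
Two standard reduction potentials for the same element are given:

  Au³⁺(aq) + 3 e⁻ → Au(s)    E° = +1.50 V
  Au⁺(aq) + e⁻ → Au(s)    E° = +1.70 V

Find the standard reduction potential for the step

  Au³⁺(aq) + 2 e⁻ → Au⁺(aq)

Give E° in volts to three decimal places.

Sequential free energies add, so n₃E°₃ = n₁E°₁ + n₂E°₂.
With n₃ = 3, and the known step contributing 1×(+1.70) V, the unknown satisfies 2·E° = 3×(+1.50) − 1×(+1.70) = +2.800.
E° = +2.800 / 2 = +1.400 V.

+1.400 V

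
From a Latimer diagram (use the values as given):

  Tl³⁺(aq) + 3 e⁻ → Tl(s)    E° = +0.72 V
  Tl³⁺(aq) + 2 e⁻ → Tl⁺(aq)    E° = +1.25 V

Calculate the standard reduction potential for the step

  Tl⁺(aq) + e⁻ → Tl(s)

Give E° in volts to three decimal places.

Sequential free energies add, so n₃E°₃ = n₁E°₁ + n₂E°₂.
With n₃ = 3, and the known step contributing 2×(+1.25) V, the unknown satisfies 1·E° = 3×(+0.72) − 2×(+1.25) = -0.340.
E° = -0.340 / 1 = -0.340 V.

-0.340 V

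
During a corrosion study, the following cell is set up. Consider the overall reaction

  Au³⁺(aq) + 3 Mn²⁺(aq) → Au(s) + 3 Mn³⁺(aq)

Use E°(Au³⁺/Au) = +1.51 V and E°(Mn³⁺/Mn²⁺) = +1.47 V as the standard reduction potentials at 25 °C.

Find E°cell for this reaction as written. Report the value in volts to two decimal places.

+0.04 V

The Au³⁺/Au couple has the higher reduction potential, so it is the cathode; Mn³⁺/Mn²⁺ is oxidised at the anode.
E°cell = E°(cathode) − E°(anode) = (+1.51) − (+1.47) = +0.04 V.
Since E°cell > 0, the reaction is spontaneous under standard conditions.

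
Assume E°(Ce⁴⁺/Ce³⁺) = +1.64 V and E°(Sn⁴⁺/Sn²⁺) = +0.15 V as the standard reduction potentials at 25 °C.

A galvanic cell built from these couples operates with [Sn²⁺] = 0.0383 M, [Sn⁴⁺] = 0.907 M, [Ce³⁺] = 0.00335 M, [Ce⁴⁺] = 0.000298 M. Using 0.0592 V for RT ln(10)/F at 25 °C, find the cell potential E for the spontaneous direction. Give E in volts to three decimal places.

+1.387 V

Ce⁴⁺/Ce³⁺ is the cathode (higher E°), Sn⁴⁺/Sn²⁺ the anode: E°cell = +1.64 − (+0.15) = +1.49 V, n = 2.
Overall: 2 Ce⁴⁺(aq) + Sn²⁺(aq) → 2 Ce³⁺(aq) + Sn⁴⁺(aq)
Q = [Ce³⁺]^2·[Sn⁴⁺] / ([Ce⁴⁺]^2·[Sn²⁺]); log Q = 3.476.
E = E° − (0.0592/n) log Q = +1.49 − (0.0592/2)(3.476) = +1.387 V.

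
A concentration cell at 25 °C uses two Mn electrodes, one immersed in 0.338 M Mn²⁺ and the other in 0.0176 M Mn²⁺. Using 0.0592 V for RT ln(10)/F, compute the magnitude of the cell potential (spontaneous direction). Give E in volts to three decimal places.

+0.038 V

For a concentration cell E°cell = 0. The 0.338 M side is the cathode (reduction is favoured where [Mn²⁺] is higher).
With n = 2, E = −(0.0592/2) log([Mn²⁺]ₐₙ/[Mn²⁺]꜀ₐₜ) = −(0.0592/2) log(0.0176/0.338) = −(0.0592/2)(-1.283) = +0.038 V.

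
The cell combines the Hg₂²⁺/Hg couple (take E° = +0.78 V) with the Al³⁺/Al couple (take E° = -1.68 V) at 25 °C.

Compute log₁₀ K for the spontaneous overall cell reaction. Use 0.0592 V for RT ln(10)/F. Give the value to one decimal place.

249.3

Cathode: Hg₂²⁺/Hg; anode: Al³⁺/Al. E°cell = +2.46 V, n = 6.
log K = nE°cell / 0.0592 = (6)(+2.46) / 0.0592 = 249.3.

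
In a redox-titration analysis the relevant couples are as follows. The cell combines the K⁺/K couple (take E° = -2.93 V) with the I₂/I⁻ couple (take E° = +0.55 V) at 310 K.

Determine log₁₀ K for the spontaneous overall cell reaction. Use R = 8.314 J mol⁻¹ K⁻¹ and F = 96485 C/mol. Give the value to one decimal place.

113.2

Cathode: I₂/I⁻; anode: K⁺/K. E°cell = (+0.55) − (-2.93) = +3.48 V, with n = 2.
ΔG° = −nFE° = −RT ln K, so ln K = nFE°/(RT) = (2)(96485)(+3.48) / ((8.314)(310)) = 260.554.
log₁₀ K = 260.554 / ln 10 = 113.2.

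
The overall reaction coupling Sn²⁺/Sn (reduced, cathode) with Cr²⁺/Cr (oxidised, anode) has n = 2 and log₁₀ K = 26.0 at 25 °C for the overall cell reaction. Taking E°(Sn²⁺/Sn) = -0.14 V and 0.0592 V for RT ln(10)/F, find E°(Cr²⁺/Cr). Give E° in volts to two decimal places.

E°cell = (0.0592/n)·log K = (0.0592/2)(26.0) = +0.770 V.
Since Sn²⁺/Sn is the cathode and Cr²⁺/Cr the anode, E°cell = E°(Sn²⁺/Sn) − E°(Cr²⁺/Cr).
So E°(Cr²⁺/Cr) = E°(Sn²⁺/Sn) − E°cell = (-0.14) − (+0.770) = -0.91 V.

-0.91 V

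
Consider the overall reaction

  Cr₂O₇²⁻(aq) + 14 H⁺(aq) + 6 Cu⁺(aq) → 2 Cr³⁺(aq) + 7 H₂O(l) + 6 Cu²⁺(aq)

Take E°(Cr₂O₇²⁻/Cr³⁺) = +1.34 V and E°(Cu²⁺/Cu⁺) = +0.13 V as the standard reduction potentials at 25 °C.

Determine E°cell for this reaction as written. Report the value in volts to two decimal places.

The Cr₂O₇²⁻/Cr³⁺ couple has the higher reduction potential, so it is the cathode; Cu²⁺/Cu⁺ is oxidised at the anode.
E°cell = E°(cathode) − E°(anode) = (+1.34) − (+0.13) = +1.21 V.

+1.21 V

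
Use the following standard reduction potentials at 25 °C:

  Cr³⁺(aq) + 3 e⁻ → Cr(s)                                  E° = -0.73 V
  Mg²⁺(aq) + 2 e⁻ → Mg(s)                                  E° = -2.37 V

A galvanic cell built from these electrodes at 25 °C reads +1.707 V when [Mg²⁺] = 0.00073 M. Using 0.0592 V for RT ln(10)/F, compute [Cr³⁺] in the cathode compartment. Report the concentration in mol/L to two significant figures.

Cr³⁺/Cr is the cathode, Mg²⁺/Mg the anode: E°cell = +1.64 V, n = 6.
Overall reaction: 2 Cr³⁺(aq) + 3 Mg(s) → 2 Cr(s) + 3 Mg²⁺(aq); Q = [Mg²⁺]^3/[Cr³⁺]^2.
From E = E° − (0.0592/n) log Q: log Q = (E° − E)·n/0.0592 = (+1.64 − (+1.707))·6/0.0592 = -6.7905.
So 2·log[Cr³⁺] = 3·log(0.00073) − log Q = -9.4100 − (-6.7905) = -2.6195; log[Cr³⁺] = -2.6195 / 2 = -1.3097; [Cr³⁺] = 10^(-1.3097) ≈ 0.049 M.

0.049 M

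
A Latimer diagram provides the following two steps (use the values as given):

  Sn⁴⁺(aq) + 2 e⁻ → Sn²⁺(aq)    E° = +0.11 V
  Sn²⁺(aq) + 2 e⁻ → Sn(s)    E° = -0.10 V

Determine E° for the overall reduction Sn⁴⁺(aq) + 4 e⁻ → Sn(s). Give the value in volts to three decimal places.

+0.005 V

Since ΔG° = −nFE° is additive over sequential reductions, n₃E°₃ = n₁E°₁ + n₂E°₂.
E°₃ = (2×+0.11 + 2×-0.10) / 4 = (+0.020) / 4 = +0.005 V.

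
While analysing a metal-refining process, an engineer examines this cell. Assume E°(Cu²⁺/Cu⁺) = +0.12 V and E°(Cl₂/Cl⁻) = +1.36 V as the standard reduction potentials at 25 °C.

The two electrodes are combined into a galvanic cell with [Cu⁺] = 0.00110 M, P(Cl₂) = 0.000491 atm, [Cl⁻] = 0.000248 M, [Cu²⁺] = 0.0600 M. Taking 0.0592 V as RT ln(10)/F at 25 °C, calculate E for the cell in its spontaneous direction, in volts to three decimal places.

Cl₂/Cl⁻ is the cathode (higher E°), Cu²⁺/Cu⁺ the anode: E°cell = +1.36 − (+0.12) = +1.24 V, n = 2.
Overall: Cl₂(g) + 2 Cu⁺(aq) → 2 Cl⁻(aq) + 2 Cu²⁺(aq)
Q = [Cl⁻]^2·[Cu²⁺]^2 / (P(Cl₂)·[Cu⁺]^2); log Q = -0.429.
E = E° − (0.0592/n) log Q = +1.24 − (0.0592/2)(-0.429) = +1.253 V.

+1.253 V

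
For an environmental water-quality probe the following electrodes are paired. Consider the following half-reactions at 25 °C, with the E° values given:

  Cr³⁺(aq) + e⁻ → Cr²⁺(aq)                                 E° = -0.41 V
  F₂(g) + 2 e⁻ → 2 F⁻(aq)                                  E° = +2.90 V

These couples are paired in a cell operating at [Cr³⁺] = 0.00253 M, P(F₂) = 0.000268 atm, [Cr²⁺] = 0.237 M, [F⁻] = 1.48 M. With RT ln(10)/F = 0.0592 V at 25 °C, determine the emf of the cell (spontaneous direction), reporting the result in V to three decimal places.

+3.311 V

F₂/F⁻ is the cathode (higher E°), Cr³⁺/Cr²⁺ the anode: E°cell = +2.90 − (-0.41) = +3.31 V, n = 2.
Overall: F₂(g) + 2 Cr²⁺(aq) → 2 F⁻(aq) + 2 Cr³⁺(aq)
Q = [F⁻]^2·[Cr³⁺]^2 / (P(F₂)·[Cr²⁺]^2); log Q = -0.031.
E = E° − (0.0592/n) log Q = +3.31 − (0.0592/2)(-0.031) = +3.311 V.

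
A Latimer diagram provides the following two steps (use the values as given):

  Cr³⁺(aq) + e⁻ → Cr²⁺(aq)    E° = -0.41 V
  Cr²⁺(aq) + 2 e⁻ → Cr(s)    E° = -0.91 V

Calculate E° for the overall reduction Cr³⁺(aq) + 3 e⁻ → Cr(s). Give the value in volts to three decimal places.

Adding the free-energy changes (−nFE°) of the two steps gives −n₃FE°₃ = −n₁FE°₁ − n₂FE°₂.
E°₃ = (1×-0.41 + 2×-0.91) / 3 = (-2.230) / 3 = -0.743 V.

-0.743 V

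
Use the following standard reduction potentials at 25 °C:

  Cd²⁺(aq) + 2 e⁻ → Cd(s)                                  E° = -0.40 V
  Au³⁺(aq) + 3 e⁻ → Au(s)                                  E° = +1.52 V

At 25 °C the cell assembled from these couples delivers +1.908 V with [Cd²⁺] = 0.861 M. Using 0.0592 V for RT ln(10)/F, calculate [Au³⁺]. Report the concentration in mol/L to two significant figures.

0.20 M

Au³⁺/Au is the cathode, Cd²⁺/Cd the anode: E°cell = +1.92 V, n = 6.
Overall reaction: 2 Au³⁺(aq) + 3 Cd(s) → 2 Au(s) + 3 Cd²⁺(aq); Q = [Cd²⁺]^3/[Au³⁺]^2.
From E = E° − (0.0592/n) log Q: log Q = (E° − E)·n/0.0592 = (+1.92 − (+1.908))·6/0.0592 = 1.2162.
So 2·log[Au³⁺] = 3·log(0.861) − log Q = -0.1950 − (1.2162) = -1.4112; log[Au³⁺] = -1.4112 / 2 = -0.7056; [Au³⁺] = 10^(-0.7056) ≈ 0.20 M.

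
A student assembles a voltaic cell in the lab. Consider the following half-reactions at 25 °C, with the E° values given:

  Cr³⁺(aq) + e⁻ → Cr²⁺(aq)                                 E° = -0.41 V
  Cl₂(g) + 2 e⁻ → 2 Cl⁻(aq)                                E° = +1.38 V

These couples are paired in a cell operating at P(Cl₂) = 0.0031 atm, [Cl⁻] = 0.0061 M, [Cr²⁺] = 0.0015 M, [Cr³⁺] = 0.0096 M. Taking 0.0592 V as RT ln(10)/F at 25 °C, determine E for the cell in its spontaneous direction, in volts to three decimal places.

Cl₂/Cl⁻ is the cathode (higher E°), Cr³⁺/Cr²⁺ the anode: E°cell = +1.38 − (-0.41) = +1.79 V, n = 2.
Overall: Cl₂(g) + 2 Cr²⁺(aq) → 2 Cl⁻(aq) + 2 Cr³⁺(aq)
Q = [Cl⁻]^2·[Cr³⁺]^2 / (P(Cl₂)·[Cr²⁺]^2); log Q = -0.308.
E = E° − (0.0592/n) log Q = +1.79 − (0.0592/2)(-0.308) = +1.799 V.

+1.799 V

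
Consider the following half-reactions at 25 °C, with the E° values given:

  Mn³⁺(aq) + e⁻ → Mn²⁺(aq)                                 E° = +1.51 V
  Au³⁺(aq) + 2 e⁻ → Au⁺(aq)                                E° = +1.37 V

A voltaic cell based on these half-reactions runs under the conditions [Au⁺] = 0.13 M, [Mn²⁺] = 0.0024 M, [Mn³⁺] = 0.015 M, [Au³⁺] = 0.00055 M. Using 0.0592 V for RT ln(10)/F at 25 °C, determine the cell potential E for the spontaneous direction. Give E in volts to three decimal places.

+0.257 V

Mn³⁺/Mn²⁺ is the cathode (higher E°), Au³⁺/Au⁺ the anode: E°cell = +1.51 − (+1.37) = +0.14 V, n = 2.
Overall: 2 Mn³⁺(aq) + Au⁺(aq) → 2 Mn²⁺(aq) + Au³⁺(aq)
Q = [Mn²⁺]^2·[Au³⁺] / ([Mn³⁺]^2·[Au⁺]); log Q = -3.965.
E = E° − (0.0592/n) log Q = +0.14 − (0.0592/2)(-3.965) = +0.257 V.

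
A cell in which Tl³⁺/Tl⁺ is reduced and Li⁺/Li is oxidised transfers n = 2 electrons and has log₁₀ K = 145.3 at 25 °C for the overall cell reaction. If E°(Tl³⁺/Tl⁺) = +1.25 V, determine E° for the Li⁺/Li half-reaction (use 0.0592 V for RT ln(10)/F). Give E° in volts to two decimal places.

-3.05 V

E°cell = (0.0592/n)·log K = (0.0592/2)(145.3) = +4.301 V.
Since Tl³⁺/Tl⁺ is the cathode and Li⁺/Li the anode, E°cell = E°(Tl³⁺/Tl⁺) − E°(Li⁺/Li).
So E°(Li⁺/Li) = E°(Tl³⁺/Tl⁺) − E°cell = (+1.25) − (+4.301) = -3.05 V.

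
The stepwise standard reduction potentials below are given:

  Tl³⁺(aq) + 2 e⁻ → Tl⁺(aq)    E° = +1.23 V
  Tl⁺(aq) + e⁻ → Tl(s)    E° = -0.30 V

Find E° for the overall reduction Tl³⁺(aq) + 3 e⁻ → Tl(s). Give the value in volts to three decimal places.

+0.720 V

Standard free energies of sequential steps add: ΔG°₃ = ΔG°₁ + ΔG°₂, so n₃E°₃ = n₁E°₁ + n₂E°₂.
E°₃ = (2×+1.23 + 1×-0.30) / 3 = (+2.160) / 3 = +0.720 V.
Simply averaging or adding the two E° values would be wrong; the electron-weighted sum is required.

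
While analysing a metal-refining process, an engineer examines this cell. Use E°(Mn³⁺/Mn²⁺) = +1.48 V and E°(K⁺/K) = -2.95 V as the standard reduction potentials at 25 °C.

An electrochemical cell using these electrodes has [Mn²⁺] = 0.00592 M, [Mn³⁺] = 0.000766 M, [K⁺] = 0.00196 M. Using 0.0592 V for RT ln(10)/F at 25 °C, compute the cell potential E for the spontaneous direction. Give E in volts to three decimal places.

Mn³⁺/Mn²⁺ is the cathode (higher E°), K⁺/K the anode: E°cell = +1.48 − (-2.95) = +4.43 V, n = 1.
Overall: Mn³⁺(aq) + K(s) → Mn²⁺(aq) + K⁺(aq)
Q = [Mn²⁺]·[K⁺] / ([Mn³⁺]); log Q = -1.820.
E = E° − (0.0592/n) log Q = +4.43 − (0.0592/1)(-1.820) = +4.538 V.

+4.538 V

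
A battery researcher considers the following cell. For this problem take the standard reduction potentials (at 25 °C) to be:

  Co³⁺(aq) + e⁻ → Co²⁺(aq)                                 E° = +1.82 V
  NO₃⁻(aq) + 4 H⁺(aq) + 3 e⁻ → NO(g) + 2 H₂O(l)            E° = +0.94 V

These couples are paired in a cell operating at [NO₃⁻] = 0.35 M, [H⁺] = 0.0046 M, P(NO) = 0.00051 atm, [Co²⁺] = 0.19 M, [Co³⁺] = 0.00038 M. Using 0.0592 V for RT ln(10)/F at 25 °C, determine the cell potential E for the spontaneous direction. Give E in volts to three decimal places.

Co³⁺/Co²⁺ is the cathode (higher E°), NO₃⁻/NO the anode: E°cell = +1.82 − (+0.94) = +0.88 V, n = 3.
Overall: 3 Co³⁺(aq) + NO(g) + 2 H₂O(l) → 3 Co²⁺(aq) + NO₃⁻(aq) + 4 H⁺(aq)
Q = [Co²⁺]^3·[NO₃⁻]·[H⁺]^4 / ([Co³⁺]^3·P(NO)); log Q = 1.584.
E = E° − (0.0592/n) log Q = +0.88 − (0.0592/3)(1.584) = +0.849 V.

+0.849 V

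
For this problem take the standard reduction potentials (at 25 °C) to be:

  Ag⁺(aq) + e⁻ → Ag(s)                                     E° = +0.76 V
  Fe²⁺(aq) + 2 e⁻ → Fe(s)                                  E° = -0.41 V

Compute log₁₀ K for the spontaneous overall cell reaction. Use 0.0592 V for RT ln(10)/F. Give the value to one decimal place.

39.5

Cathode: Ag⁺/Ag; anode: Fe²⁺/Fe. E°cell = +1.17 V, n = 2.
log K = nE°cell / 0.0592 = (2)(+1.17) / 0.0592 = 39.5.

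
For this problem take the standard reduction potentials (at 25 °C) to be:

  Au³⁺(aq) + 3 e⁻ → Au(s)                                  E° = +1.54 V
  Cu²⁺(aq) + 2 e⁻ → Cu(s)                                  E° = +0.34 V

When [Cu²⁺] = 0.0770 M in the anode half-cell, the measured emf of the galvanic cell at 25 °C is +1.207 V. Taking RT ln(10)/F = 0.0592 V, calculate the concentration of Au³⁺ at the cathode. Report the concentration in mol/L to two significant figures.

Au³⁺/Au is the cathode, Cu²⁺/Cu the anode: E°cell = +1.20 V, n = 6.
Overall reaction: 2 Au³⁺(aq) + 3 Cu(s) → 2 Au(s) + 3 Cu²⁺(aq); Q = [Cu²⁺]^3/[Au³⁺]^2.
From E = E° − (0.0592/n) log Q: log Q = (E° − E)·n/0.0592 = (+1.20 − (+1.207))·6/0.0592 = -0.7095.
So 2·log[Au³⁺] = 3·log(0.077) − log Q = -3.3405 − (-0.7095) = -2.6310; log[Au³⁺] = -2.6310 / 2 = -1.3155; [Au³⁺] = 10^(-1.3155) ≈ 0.048 M.

0.048 M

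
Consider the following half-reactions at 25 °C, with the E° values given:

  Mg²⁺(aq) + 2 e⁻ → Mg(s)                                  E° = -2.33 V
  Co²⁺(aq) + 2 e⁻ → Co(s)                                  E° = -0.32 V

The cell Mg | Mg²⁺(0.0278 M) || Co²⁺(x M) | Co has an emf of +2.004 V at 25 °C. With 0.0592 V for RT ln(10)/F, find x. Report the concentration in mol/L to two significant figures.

Co²⁺/Co is the cathode, Mg²⁺/Mg the anode: E°cell = +2.01 V, n = 2.
Overall reaction: Co²⁺(aq) + Mg(s) → Co(s) + Mg²⁺(aq); Q = [Mg²⁺]^1/[Co²⁺]^1.
From E = E° − (0.0592/n) log Q: log Q = (E° − E)·n/0.0592 = (+2.01 − (+2.004))·2/0.0592 = 0.2027.
So 1·log[Co²⁺] = 1·log(0.0278) − log Q = -1.5560 − (0.2027) = -1.7587; [Co²⁺] = 10^(-1.7587) ≈ 0.017 M.

0.017 M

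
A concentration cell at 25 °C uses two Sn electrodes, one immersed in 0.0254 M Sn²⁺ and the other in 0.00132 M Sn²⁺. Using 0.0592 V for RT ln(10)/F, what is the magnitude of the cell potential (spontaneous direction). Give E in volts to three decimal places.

For a concentration cell E°cell = 0. The 0.0254 M side is the cathode (reduction is favoured where [Sn²⁺] is higher).
With n = 2, E = −(0.0592/2) log([Sn²⁺]ₐₙ/[Sn²⁺]꜀ₐₜ) = −(0.0592/2) log(0.00132/0.0254) = −(0.0592/2)(-1.284) = +0.038 V.

+0.038 V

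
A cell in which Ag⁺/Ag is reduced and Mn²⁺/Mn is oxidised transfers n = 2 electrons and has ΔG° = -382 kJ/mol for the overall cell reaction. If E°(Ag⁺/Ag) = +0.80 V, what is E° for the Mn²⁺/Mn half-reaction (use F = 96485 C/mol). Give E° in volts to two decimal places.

-1.18 V

E°cell = −ΔG°/(nF) = −(-382×10³)/((2)(96485)) = +1.980 V.
Since Ag⁺/Ag is the cathode and Mn²⁺/Mn the anode, E°cell = E°(Ag⁺/Ag) − E°(Mn²⁺/Mn).
So E°(Mn²⁺/Mn) = E°(Ag⁺/Ag) − E°cell = (+0.80) − (+1.980) = -1.18 V.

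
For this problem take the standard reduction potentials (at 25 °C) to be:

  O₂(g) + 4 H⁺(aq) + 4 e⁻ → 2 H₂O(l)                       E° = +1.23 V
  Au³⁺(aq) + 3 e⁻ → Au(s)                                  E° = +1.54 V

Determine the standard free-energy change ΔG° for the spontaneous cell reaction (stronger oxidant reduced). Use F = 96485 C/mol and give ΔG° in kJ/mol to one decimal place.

Au³⁺/Au (E° = +1.54 V) is the cathode; O₂/H₂O (E° = +1.23 V) is the anode, so E°cell = +0.31 V.
Balancing electrons gives n = 12 (lcm of 3 and 4).
ΔG° = −nFE° = −(12)(96485)(+0.31) = -358,924 J = -358.9 kJ/mol.

-358.9 kJ/mol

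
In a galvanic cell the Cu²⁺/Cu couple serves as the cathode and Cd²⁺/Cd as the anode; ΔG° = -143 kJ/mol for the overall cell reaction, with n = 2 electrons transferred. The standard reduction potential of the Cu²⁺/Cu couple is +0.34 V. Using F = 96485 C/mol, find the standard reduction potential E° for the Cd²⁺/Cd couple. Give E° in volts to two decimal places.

-0.40 V

E°cell = −ΔG°/(nF) = −(-143×10³)/((2)(96485)) = +0.741 V.
Since Cu²⁺/Cu is the cathode and Cd²⁺/Cd the anode, E°cell = E°(Cu²⁺/Cu) − E°(Cd²⁺/Cd).
So E°(Cd²⁺/Cd) = E°(Cu²⁺/Cu) − E°cell = (+0.34) − (+0.741) = -0.40 V.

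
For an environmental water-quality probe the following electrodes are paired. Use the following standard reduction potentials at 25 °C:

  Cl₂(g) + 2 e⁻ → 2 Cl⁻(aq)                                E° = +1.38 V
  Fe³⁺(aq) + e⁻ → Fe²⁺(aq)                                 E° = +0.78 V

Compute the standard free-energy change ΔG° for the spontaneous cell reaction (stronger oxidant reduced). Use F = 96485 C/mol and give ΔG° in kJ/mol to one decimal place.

-115.8 kJ/mol

Cl₂/Cl⁻ (E° = +1.38 V) is the cathode; Fe³⁺/Fe²⁺ (E° = +0.78 V) is the anode, so E°cell = +0.60 V.
Balancing electrons gives n = 2 (lcm of 2 and 1).
ΔG° = −nFE° = −(2)(96485)(+0.60) = -115,782 J = -115.8 kJ/mol.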